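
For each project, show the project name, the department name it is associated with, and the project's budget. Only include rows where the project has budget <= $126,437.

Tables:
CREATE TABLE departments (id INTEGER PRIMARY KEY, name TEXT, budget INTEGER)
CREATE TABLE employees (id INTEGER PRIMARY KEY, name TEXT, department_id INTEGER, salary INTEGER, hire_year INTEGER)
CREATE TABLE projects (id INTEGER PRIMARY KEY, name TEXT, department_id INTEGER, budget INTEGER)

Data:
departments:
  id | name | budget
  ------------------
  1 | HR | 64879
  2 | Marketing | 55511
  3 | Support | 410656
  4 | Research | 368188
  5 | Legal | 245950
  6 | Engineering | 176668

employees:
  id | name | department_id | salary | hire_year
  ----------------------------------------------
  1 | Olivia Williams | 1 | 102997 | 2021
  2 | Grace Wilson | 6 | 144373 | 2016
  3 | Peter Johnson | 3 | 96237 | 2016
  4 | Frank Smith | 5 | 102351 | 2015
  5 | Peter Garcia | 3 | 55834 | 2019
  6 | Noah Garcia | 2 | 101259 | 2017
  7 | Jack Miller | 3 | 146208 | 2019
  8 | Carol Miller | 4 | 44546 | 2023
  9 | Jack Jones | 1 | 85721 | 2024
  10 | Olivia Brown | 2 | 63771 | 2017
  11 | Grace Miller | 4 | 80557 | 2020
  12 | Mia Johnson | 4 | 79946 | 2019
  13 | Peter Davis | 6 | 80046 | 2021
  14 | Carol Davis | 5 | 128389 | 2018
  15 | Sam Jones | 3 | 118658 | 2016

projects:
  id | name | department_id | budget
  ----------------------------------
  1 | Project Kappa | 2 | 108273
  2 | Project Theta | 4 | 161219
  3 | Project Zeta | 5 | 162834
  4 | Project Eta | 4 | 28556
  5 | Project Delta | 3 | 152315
SELECT c.name, p.name AS department, c.budget FROM projects c JOIN departments p ON c.department_id = p.id WHERE c.budget <= 126437

Execution result:
name | department | budget
Project Kappa | Marketing | 108273
Project Eta | Research | 28556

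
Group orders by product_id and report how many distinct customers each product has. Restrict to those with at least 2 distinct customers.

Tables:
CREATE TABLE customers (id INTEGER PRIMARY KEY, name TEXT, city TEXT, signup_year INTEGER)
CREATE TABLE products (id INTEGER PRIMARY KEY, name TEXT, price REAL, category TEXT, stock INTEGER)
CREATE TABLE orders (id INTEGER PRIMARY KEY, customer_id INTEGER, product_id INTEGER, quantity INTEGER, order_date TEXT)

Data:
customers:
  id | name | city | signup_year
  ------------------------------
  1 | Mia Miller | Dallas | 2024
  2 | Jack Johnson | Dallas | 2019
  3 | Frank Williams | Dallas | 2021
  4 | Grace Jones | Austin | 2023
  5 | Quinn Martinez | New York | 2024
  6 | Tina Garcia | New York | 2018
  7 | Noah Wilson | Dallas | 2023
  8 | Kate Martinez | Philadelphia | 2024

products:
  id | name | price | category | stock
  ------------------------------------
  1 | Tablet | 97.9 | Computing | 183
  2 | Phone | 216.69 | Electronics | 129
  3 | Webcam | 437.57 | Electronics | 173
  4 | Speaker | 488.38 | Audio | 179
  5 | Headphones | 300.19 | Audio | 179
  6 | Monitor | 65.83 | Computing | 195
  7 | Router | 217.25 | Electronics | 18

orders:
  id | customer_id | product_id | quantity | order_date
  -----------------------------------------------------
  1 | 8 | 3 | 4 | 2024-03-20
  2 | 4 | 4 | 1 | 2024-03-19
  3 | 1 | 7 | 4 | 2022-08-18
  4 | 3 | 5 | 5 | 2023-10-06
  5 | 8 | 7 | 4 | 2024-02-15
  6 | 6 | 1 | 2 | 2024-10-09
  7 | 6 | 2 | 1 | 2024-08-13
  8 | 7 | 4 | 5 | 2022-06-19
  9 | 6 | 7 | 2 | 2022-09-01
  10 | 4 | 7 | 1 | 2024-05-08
SELECT product_id, COUNT(DISTINCT customer_id) AS distinct_customer_count FROM orders GROUP BY product_id HAVING COUNT(DISTINCT customer_id) >= 2

Execution result:
product_id | distinct_customer_count
4 | 2
7 | 4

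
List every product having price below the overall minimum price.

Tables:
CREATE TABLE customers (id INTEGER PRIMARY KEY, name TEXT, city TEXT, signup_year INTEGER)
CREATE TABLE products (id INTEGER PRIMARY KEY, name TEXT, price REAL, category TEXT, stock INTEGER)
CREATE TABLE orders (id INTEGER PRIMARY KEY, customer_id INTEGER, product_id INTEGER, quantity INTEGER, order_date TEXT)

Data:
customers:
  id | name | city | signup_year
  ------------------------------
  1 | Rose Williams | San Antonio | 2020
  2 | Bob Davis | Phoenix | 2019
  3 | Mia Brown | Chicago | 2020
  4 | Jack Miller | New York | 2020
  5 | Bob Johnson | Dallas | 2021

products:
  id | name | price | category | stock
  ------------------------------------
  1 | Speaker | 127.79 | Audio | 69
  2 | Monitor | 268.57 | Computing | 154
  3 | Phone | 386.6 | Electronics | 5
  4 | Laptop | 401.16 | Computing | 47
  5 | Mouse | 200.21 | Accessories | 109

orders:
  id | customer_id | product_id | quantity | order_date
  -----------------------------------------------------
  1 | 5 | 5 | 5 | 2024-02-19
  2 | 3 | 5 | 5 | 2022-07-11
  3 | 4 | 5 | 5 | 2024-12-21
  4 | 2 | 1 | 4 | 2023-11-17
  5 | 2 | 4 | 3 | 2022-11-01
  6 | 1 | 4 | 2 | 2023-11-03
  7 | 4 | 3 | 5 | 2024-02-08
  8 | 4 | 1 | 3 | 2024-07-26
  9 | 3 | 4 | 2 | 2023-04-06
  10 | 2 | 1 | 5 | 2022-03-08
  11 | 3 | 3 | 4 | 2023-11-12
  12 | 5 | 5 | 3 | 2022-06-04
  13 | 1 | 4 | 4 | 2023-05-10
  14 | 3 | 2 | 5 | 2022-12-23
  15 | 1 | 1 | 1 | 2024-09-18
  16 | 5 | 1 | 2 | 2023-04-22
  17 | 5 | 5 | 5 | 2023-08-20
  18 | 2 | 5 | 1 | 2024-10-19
SELECT name, price FROM products WHERE price < (SELECT MIN(price) FROM products)

Execution result:
(no rows)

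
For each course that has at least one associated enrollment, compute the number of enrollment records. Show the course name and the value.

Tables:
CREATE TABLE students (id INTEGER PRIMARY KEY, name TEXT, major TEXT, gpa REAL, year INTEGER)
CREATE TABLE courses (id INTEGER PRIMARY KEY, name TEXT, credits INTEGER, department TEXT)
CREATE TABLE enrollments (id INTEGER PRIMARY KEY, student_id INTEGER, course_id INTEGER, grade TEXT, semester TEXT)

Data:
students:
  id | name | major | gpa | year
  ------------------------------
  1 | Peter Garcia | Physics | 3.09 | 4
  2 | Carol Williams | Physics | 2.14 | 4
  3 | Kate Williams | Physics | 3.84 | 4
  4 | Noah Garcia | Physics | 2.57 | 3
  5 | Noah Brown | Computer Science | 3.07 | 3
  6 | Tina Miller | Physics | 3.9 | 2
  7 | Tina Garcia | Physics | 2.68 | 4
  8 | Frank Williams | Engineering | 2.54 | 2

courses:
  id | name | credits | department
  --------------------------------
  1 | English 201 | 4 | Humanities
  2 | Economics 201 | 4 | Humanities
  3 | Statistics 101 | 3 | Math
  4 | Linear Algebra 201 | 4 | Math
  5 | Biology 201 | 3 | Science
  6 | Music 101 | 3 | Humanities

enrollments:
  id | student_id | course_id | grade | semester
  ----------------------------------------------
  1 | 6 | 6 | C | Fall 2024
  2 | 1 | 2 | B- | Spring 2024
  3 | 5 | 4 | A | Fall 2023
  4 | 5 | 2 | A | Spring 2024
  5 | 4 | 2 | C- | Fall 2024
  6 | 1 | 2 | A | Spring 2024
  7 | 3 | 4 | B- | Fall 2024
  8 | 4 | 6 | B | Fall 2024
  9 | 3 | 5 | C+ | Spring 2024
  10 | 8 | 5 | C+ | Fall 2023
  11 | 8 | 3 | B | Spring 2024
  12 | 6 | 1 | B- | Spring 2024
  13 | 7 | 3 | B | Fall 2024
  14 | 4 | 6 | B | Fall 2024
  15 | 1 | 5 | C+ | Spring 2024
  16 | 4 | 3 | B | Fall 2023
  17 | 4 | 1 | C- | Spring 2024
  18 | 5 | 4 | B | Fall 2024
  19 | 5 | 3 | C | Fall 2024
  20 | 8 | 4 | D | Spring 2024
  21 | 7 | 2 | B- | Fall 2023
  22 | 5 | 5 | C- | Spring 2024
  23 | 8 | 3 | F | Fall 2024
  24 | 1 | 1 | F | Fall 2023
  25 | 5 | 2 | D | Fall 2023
SELECT p.name, COUNT(*) AS n FROM enrollments c JOIN courses p ON c.course_id = p.id GROUP BY p.id, p.name

Execution result:
name | n
English 201 | 3
Economics 201 | 6
Statistics 101 | 5
Linear Algebra 201 | 4
Biology 201 | 4
Music 101 | 3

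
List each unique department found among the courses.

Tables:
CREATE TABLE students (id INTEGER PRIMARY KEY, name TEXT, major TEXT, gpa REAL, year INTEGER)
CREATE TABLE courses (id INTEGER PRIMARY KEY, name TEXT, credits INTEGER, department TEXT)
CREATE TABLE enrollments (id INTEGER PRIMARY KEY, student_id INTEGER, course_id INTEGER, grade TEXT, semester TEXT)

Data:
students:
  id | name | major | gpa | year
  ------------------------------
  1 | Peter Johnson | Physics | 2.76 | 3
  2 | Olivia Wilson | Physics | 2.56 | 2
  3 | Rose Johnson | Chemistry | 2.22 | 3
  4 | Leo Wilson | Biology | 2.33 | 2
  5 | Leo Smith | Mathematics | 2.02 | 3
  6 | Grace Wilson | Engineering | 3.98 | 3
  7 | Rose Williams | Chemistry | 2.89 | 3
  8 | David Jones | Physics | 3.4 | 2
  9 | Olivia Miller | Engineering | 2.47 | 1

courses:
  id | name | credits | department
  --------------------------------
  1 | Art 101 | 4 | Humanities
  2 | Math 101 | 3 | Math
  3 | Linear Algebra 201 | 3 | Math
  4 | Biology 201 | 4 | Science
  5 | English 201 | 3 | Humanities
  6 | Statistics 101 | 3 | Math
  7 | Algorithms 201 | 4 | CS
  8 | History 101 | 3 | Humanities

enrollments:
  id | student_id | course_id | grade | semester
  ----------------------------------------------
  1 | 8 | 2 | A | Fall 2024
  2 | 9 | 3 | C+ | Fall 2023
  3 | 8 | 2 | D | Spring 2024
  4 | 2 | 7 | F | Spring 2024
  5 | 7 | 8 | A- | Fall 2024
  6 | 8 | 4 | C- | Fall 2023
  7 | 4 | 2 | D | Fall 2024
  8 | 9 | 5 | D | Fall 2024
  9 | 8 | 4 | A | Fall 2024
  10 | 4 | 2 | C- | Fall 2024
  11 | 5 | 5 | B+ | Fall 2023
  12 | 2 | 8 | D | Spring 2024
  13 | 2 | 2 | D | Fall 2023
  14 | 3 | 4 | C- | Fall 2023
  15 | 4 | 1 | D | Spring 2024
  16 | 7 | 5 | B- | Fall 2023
SELECT DISTINCT department FROM courses

Execution result:
department
Humanities
Math
Science
CS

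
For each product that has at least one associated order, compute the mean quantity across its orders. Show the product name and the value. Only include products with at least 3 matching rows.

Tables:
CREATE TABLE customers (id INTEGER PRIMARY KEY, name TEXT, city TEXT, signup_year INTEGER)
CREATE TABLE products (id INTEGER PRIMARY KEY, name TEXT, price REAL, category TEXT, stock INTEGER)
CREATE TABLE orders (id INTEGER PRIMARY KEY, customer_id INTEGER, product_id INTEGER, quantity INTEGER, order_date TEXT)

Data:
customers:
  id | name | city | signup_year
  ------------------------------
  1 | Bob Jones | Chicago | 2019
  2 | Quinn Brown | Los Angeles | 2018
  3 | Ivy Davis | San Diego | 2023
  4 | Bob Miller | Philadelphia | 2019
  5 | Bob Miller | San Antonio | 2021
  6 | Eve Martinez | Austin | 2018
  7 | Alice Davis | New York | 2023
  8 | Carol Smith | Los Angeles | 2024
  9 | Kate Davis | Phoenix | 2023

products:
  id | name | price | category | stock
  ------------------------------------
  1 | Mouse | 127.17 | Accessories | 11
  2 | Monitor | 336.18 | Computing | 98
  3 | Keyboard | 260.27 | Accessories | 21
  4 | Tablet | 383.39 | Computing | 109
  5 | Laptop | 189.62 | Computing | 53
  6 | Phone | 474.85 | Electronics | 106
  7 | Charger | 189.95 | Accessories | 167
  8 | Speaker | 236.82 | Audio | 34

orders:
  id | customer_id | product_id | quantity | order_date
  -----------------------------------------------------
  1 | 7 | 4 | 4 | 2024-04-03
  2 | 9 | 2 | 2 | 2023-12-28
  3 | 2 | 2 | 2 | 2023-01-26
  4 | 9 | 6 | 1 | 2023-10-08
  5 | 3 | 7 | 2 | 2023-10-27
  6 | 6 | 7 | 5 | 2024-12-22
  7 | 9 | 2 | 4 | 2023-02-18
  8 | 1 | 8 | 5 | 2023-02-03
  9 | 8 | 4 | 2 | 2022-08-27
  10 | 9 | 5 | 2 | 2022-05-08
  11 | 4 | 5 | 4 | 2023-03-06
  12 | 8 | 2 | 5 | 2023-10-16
SELECT p.name, AVG(c.quantity) AS avg_quantity FROM orders c JOIN products p ON c.product_id = p.id GROUP BY p.id, p.name HAVING COUNT(*) >= 3

Execution result:
name | avg_quantity
Monitor | 3.25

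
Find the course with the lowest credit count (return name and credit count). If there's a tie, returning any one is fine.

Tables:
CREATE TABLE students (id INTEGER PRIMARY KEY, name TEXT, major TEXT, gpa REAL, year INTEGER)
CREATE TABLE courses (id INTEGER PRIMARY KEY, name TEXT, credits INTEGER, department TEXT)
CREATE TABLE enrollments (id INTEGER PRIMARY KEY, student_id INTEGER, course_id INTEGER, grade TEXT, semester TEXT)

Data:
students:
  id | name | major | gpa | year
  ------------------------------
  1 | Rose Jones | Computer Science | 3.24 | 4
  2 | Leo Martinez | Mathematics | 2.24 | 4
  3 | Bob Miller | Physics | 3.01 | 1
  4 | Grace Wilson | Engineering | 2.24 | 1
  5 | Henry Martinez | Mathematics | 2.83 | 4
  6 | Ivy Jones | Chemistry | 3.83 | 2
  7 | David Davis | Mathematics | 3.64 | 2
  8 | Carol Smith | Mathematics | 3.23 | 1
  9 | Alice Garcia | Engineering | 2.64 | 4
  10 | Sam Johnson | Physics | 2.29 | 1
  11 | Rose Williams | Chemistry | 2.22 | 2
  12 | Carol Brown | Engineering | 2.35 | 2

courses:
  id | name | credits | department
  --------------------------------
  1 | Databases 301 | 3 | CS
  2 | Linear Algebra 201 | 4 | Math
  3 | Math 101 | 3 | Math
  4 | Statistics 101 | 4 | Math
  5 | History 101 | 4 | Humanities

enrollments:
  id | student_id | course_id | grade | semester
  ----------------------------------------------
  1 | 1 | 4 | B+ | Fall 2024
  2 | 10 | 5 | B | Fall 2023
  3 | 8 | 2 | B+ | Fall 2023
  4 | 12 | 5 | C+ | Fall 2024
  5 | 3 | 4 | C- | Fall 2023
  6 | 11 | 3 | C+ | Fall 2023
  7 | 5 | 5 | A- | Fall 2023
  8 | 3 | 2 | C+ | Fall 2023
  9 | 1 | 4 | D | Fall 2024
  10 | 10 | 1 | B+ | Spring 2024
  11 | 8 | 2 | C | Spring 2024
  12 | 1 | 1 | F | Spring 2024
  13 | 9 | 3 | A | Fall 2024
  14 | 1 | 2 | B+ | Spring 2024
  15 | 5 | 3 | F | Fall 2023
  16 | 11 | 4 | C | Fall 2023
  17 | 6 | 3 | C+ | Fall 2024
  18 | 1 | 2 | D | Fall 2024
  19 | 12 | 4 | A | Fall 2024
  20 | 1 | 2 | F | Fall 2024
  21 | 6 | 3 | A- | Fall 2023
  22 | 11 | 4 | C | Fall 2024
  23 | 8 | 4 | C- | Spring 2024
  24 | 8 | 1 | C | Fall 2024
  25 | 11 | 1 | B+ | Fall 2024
SELECT name, credits FROM courses ORDER BY credits ASC LIMIT 1

Execution result:
name | credits
Databases 301 | 3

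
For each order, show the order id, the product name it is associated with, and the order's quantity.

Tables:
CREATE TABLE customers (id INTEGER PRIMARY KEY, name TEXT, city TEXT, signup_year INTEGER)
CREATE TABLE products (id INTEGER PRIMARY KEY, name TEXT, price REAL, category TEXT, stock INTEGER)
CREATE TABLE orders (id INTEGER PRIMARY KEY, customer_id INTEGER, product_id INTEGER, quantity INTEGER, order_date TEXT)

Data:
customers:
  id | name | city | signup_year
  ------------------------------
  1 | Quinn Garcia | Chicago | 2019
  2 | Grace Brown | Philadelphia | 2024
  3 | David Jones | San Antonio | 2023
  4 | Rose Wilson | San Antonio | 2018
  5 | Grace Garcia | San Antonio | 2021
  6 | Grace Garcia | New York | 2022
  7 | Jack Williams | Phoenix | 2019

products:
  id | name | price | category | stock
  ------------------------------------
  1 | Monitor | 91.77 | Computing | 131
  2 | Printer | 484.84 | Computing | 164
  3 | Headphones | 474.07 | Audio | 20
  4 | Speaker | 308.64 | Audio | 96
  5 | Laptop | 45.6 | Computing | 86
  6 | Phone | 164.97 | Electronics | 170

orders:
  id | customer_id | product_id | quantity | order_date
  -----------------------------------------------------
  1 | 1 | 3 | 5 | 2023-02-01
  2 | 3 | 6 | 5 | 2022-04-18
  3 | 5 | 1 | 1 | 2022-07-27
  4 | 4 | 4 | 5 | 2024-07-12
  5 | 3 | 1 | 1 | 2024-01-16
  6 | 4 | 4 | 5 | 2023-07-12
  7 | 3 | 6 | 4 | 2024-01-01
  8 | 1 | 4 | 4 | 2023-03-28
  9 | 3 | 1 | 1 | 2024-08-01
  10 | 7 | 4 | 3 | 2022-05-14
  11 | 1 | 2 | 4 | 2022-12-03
SELECT c.id, p.name AS product, c.quantity FROM orders c JOIN products p ON c.product_id = p.id

Execution result:
id | product | quantity
1 | Headphones | 5
2 | Phone | 5
3 | Monitor | 1
4 | Speaker | 5
5 | Monitor | 1
6 | Speaker | 5
7 | Phone | 4
8 | Speaker | 4
9 | Monitor | 1
10 | Speaker | 3
11 | Printer | 4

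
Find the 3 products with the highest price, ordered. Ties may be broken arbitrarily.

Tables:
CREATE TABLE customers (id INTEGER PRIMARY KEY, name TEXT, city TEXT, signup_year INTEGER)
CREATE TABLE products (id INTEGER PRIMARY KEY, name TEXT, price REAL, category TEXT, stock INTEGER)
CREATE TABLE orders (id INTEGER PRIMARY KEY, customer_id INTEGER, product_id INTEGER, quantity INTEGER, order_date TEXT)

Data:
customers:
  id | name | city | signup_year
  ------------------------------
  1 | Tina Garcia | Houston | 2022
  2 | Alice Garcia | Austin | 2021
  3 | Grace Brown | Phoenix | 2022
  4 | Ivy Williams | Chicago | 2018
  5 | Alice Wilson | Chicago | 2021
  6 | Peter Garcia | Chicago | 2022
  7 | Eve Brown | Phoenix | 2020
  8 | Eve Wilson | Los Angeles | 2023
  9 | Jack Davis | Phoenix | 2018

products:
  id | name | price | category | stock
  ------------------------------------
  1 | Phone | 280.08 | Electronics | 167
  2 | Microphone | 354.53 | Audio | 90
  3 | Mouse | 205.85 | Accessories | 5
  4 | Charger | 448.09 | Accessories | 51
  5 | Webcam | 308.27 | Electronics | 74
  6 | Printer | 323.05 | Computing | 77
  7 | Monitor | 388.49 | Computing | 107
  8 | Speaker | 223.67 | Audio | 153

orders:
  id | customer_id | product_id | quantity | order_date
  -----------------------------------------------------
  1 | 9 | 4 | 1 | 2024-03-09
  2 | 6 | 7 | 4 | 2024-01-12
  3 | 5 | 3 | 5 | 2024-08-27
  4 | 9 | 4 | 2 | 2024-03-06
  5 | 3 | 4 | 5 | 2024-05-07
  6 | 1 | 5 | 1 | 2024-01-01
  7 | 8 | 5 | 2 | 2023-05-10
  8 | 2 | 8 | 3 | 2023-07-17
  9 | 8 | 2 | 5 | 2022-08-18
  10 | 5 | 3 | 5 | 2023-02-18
SELECT name, price FROM products ORDER BY price DESC LIMIT 3

Execution result:
name | price
Charger | 448.09
Monitor | 388.49
Microphone | 354.53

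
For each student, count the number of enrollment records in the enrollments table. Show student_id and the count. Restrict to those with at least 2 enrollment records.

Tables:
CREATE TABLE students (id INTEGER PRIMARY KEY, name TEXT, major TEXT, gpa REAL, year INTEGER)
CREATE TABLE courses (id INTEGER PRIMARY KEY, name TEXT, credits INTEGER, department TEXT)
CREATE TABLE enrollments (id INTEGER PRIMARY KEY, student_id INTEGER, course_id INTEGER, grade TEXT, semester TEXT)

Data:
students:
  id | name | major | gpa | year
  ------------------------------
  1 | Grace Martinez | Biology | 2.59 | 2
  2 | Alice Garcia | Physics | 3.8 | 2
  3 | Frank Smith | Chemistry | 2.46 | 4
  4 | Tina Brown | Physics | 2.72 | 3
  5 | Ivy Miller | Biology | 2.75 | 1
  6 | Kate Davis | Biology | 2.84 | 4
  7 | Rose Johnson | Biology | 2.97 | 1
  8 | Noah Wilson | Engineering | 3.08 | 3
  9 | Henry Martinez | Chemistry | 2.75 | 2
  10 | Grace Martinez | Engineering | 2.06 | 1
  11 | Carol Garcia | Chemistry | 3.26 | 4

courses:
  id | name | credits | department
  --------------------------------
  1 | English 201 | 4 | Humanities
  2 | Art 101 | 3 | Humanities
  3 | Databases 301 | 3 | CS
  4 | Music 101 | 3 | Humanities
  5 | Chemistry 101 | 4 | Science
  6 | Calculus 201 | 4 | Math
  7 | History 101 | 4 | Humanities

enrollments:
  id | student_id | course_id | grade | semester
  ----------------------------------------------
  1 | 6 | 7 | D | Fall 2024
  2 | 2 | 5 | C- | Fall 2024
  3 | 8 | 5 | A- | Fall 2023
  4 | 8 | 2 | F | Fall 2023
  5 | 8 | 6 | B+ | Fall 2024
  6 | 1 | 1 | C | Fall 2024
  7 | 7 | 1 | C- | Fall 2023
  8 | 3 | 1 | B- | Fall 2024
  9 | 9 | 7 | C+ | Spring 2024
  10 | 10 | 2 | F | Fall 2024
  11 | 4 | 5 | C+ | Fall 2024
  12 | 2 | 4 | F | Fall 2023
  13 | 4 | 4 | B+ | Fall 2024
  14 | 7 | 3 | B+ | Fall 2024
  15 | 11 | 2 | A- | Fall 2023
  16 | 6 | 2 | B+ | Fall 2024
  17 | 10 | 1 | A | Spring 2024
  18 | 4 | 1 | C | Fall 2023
SELECT student_id, COUNT(*) AS enrollment_count FROM enrollments GROUP BY student_id HAVING COUNT(*) >= 2

Execution result:
student_id | enrollment_count
2 | 2
4 | 3
6 | 2
7 | 2
8 | 3
10 | 2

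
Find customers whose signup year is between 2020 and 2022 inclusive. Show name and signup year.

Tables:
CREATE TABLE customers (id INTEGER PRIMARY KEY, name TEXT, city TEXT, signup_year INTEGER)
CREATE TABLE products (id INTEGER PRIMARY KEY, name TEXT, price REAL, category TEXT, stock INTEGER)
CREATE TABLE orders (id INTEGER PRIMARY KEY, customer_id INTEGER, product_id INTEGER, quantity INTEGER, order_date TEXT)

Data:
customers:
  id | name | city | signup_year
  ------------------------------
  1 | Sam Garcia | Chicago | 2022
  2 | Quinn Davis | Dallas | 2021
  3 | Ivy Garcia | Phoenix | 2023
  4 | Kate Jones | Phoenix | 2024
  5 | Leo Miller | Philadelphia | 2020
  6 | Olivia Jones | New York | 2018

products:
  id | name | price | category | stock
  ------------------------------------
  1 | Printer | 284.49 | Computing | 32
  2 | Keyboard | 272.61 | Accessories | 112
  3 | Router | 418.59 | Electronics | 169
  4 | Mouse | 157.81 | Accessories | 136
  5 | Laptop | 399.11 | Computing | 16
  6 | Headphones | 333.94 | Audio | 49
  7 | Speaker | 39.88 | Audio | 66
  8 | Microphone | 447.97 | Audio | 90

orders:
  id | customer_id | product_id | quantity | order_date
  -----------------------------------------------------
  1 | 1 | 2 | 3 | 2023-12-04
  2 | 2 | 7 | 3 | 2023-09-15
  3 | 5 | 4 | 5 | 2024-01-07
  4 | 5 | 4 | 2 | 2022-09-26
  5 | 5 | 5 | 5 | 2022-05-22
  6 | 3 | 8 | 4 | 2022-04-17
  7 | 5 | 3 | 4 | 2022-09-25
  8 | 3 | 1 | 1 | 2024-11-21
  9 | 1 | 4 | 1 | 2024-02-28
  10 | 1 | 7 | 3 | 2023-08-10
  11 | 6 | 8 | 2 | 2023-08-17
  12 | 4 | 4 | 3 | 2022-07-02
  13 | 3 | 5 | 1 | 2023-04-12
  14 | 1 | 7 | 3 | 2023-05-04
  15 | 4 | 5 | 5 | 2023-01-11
SELECT name, signup_year FROM customers WHERE signup_year BETWEEN 2020 AND 2022

Execution result:
name | signup_year
Sam Garcia | 2022
Quinn Davis | 2021
Leo Miller | 2020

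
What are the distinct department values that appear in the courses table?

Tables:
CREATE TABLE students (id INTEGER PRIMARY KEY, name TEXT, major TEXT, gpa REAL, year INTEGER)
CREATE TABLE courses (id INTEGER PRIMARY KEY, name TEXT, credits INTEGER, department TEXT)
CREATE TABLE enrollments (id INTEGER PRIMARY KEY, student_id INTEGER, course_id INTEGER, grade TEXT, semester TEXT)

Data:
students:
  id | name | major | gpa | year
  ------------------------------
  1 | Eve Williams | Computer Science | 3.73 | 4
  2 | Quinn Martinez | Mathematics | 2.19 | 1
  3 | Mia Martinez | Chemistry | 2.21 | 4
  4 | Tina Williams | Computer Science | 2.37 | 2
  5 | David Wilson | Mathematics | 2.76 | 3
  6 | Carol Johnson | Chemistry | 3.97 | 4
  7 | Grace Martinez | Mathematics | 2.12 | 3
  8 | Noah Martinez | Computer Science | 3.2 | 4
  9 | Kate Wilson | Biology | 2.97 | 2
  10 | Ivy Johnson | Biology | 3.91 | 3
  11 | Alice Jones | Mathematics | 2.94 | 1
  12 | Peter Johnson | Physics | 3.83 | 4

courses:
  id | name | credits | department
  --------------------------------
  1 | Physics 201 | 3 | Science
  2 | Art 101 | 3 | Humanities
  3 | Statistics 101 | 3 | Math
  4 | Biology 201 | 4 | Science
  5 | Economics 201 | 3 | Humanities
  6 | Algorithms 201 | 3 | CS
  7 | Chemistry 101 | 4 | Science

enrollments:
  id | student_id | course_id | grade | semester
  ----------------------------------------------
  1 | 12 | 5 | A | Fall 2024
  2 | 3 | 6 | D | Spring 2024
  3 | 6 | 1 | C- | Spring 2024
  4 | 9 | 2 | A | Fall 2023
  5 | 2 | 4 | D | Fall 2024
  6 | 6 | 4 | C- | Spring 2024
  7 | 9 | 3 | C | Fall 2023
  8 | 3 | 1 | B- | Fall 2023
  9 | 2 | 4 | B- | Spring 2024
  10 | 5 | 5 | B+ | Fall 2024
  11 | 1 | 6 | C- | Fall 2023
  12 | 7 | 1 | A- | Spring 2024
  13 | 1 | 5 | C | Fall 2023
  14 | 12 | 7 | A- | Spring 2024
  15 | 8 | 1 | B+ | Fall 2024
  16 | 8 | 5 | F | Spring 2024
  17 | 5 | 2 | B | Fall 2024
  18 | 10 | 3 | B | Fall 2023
SELECT DISTINCT department FROM courses

Execution result:
department
Science
Humanities
Math
CS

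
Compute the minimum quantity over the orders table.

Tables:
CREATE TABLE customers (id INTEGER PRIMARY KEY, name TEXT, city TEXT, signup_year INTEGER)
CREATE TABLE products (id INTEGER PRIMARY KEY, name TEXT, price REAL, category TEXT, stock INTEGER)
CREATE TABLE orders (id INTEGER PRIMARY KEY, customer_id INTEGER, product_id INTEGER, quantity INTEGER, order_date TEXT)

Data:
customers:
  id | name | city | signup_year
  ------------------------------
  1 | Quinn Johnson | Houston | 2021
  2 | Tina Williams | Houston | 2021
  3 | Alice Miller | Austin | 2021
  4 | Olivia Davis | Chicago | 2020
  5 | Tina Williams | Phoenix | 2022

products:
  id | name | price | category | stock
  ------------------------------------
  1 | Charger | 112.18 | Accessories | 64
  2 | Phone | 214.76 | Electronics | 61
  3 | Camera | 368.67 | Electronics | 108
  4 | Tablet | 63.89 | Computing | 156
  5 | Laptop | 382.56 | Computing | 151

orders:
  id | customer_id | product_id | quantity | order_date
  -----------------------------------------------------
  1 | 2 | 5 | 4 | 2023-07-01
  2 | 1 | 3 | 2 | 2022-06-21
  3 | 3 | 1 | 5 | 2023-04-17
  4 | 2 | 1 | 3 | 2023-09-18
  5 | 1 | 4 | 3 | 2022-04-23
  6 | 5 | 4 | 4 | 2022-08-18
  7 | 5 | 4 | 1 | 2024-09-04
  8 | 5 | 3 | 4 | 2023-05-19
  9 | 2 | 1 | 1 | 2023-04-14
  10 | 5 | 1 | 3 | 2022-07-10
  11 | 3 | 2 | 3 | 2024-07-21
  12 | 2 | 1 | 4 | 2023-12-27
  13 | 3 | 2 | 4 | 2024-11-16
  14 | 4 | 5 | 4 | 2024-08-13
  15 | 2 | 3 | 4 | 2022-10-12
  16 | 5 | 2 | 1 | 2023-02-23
SELECT MIN(quantity) FROM orders

Execution result:
1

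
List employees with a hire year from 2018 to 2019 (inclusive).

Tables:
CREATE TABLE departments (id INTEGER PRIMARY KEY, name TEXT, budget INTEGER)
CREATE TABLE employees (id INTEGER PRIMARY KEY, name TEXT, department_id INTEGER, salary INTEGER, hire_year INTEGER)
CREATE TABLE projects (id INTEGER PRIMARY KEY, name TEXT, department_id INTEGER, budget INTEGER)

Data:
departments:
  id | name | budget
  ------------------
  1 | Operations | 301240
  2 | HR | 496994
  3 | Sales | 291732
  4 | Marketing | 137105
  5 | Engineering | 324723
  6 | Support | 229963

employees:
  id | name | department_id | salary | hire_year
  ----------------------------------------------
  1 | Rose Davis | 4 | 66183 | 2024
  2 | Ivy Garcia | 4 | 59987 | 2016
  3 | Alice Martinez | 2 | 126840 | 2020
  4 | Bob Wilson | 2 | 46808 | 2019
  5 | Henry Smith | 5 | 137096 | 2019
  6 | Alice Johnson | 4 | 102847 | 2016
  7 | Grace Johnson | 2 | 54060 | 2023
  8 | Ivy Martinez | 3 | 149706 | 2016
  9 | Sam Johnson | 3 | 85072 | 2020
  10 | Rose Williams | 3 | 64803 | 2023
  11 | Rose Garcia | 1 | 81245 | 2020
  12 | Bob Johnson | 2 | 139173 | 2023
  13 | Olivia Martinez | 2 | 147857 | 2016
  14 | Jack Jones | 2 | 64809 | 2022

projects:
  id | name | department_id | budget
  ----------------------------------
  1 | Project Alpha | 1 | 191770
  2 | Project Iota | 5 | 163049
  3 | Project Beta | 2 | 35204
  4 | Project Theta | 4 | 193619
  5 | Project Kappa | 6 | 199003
SELECT name, hire_year FROM employees WHERE hire_year BETWEEN 2018 AND 2019

Execution result:
name | hire_year
Bob Wilson | 2019
Henry Smith | 2019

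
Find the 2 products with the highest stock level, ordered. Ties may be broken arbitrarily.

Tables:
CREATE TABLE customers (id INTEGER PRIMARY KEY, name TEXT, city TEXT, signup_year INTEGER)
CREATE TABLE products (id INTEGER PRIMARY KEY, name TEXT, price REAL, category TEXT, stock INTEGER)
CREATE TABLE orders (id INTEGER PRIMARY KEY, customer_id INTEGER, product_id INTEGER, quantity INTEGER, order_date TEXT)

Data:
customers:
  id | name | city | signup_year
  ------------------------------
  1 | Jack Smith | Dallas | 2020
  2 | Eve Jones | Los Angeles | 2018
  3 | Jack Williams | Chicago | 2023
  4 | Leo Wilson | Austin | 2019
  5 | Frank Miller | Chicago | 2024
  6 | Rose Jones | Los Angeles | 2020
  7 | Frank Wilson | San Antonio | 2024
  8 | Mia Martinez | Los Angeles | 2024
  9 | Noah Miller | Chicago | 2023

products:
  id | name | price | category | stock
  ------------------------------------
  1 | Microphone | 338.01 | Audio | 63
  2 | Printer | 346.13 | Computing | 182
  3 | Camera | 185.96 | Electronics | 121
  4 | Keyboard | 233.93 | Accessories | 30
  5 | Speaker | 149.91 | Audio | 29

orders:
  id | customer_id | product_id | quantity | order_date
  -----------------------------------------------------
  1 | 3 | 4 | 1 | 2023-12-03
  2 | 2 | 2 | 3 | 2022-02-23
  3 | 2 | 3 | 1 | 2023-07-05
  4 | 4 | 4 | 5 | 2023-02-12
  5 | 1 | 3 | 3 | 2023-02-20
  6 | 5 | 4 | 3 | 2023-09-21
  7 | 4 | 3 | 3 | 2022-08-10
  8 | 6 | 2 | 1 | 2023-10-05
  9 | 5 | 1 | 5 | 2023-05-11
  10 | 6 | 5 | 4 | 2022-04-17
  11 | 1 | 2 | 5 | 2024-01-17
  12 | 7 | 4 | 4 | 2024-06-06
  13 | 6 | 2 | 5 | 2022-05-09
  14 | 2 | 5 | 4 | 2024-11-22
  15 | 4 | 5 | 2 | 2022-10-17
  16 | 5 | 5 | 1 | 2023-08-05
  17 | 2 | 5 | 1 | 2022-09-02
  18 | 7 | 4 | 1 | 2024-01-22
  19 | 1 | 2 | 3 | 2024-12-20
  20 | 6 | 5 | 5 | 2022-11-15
SELECT name, stock FROM products ORDER BY stock DESC LIMIT 2

Execution result:
name | stock
Printer | 182
Camera | 121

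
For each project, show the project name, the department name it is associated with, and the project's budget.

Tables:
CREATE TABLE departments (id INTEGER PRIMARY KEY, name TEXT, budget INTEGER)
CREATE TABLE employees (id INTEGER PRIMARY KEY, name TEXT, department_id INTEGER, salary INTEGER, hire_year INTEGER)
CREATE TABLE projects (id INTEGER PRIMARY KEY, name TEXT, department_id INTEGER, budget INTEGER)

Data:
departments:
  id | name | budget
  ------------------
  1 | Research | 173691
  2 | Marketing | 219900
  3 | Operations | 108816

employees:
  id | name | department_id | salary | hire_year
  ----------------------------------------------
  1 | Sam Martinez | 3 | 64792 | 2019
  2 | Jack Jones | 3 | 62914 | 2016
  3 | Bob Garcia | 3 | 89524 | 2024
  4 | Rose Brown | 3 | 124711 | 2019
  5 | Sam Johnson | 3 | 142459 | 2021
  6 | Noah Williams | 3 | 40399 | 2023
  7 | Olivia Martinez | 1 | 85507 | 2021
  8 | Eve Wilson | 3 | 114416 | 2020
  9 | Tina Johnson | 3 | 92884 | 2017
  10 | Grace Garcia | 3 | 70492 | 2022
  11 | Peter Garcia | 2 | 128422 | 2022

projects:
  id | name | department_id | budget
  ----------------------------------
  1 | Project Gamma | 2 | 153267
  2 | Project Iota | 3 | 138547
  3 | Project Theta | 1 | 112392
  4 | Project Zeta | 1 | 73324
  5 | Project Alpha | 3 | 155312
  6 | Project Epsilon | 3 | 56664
SELECT c.name, p.name AS department, c.budget FROM projects c JOIN departments p ON c.department_id = p.id

Execution result:
name | department | budget
Project Gamma | Marketing | 153267
Project Iota | Operations | 138547
Project Theta | Research | 112392
Project Zeta | Research | 73324
Project Alpha | Operations | 155312
Project Epsilon | Operations | 56664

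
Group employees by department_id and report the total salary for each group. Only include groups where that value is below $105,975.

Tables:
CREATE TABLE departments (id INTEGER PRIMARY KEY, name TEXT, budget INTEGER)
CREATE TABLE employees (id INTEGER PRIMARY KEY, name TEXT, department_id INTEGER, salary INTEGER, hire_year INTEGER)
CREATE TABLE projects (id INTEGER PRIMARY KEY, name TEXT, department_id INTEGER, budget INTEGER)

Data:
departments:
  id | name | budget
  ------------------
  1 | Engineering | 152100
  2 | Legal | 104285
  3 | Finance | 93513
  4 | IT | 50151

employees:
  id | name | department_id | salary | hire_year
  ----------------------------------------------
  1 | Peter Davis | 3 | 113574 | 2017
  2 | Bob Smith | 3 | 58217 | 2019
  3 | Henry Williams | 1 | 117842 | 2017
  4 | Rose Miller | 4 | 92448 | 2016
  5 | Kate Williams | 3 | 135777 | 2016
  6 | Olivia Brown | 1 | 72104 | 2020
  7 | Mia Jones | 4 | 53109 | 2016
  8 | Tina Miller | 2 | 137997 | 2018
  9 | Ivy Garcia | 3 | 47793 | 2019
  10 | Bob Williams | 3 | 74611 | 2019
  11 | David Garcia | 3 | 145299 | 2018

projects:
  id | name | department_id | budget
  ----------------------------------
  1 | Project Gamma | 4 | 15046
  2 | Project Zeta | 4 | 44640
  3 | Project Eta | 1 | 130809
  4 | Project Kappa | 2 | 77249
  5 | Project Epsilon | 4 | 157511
SELECT department_id, SUM(salary) AS sum_salary FROM employees GROUP BY department_id HAVING SUM(salary) < 105975

Execution result:
(no rows)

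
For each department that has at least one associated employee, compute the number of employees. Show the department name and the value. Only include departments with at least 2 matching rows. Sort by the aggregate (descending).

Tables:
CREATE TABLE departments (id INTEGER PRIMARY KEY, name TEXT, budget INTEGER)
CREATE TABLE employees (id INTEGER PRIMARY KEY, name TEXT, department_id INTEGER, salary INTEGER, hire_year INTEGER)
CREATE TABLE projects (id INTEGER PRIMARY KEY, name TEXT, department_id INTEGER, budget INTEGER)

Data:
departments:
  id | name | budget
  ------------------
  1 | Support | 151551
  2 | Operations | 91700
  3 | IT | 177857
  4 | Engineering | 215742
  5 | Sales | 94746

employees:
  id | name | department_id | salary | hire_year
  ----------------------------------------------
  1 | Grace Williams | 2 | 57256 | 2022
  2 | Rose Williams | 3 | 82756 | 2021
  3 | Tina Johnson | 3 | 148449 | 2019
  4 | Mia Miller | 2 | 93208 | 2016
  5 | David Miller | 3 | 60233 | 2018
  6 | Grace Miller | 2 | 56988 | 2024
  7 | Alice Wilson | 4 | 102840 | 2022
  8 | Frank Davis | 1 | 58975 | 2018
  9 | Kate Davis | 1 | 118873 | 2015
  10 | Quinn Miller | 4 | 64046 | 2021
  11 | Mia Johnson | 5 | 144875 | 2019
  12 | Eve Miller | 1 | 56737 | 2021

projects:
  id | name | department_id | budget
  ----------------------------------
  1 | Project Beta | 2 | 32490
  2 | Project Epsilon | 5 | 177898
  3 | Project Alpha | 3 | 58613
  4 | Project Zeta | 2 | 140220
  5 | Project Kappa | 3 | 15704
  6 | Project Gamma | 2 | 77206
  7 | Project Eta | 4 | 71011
SELECT p.name, COUNT(*) AS n FROM employees c JOIN departments p ON c.department_id = p.id GROUP BY p.id, p.name HAVING COUNT(*) >= 2 ORDER BY n DESC

Execution result:
name | n
Support | 3
Operations | 3
IT | 3
Engineering | 2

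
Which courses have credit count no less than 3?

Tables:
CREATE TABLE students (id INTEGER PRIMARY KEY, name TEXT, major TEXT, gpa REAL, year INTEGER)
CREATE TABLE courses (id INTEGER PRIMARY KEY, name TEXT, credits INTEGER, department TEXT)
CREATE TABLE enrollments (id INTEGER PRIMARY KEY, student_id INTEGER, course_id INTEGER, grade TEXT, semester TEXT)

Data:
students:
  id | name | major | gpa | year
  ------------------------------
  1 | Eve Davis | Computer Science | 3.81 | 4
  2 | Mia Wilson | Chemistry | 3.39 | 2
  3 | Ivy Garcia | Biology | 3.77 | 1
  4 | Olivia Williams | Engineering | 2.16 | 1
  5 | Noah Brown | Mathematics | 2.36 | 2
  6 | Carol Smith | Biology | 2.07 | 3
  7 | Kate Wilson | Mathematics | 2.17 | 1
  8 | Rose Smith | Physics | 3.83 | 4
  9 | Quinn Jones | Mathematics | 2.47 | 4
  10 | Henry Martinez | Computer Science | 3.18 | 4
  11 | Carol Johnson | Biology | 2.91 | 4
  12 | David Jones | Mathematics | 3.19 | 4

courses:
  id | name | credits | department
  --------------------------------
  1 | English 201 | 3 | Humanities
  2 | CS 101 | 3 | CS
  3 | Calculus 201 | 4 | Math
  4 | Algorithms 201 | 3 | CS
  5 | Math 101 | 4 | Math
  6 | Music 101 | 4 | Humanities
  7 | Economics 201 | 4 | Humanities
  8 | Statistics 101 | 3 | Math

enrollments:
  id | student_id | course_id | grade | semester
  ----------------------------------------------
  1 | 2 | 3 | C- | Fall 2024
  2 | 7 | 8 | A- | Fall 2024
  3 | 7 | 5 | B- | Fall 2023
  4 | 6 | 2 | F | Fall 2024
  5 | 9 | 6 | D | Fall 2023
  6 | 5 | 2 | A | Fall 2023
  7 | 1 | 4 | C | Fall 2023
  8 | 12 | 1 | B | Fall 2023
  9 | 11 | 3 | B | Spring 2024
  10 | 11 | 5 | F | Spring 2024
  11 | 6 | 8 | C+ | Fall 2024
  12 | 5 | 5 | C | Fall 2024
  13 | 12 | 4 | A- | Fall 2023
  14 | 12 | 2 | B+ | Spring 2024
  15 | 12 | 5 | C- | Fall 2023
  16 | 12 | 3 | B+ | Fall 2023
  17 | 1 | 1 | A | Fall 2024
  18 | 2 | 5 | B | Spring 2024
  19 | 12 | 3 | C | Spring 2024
SELECT name, credits FROM courses WHERE credits >= 3

Execution result:
name | credits
English 201 | 3
CS 101 | 3
Calculus 201 | 4
Algorithms 201 | 3
Math 101 | 4
Music 101 | 4
Economics 201 | 4
Statistics 101 | 3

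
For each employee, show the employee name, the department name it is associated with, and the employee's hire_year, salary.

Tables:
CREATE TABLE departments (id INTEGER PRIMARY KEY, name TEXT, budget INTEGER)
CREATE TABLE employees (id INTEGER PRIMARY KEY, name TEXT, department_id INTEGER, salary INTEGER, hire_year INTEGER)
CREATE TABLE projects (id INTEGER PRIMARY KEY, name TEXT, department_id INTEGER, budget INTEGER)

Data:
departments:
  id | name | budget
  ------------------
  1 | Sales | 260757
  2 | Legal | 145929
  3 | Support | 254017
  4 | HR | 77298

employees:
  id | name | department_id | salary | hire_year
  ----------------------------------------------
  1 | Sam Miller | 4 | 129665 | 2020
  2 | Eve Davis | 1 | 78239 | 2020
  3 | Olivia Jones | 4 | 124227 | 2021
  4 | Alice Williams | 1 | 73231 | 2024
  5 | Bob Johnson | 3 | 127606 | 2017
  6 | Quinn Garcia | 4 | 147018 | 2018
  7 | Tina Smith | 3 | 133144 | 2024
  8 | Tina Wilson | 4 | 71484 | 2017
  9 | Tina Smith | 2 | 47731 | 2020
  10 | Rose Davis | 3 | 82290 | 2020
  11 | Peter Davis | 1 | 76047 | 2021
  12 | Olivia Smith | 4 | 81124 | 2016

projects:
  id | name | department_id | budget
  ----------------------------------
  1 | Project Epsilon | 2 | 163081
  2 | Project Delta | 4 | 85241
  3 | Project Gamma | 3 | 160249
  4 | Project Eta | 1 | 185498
SELECT c.name, p.name AS department, c.hire_year, c.salary FROM employees c JOIN departments p ON c.department_id = p.id

Execution result:
name | department | hire_year | salary
Sam Miller | HR | 2020 | 129665
Eve Davis | Sales | 2020 | 78239
Olivia Jones | HR | 2021 | 124227
Alice Williams | Sales | 2024 | 73231
Bob Johnson | Support | 2017 | 127606
Quinn Garcia | HR | 2018 | 147018
Tina Smith | Support | 2024 | 133144
Tina Wilson | HR | 2017 | 71484
Tina Smith | Legal | 2020 | 47731
Rose Davis | Support | 2020 | 82290
Peter Davis | Sales | 2021 | 76047
Olivia Smith | HR | 2016 | 81124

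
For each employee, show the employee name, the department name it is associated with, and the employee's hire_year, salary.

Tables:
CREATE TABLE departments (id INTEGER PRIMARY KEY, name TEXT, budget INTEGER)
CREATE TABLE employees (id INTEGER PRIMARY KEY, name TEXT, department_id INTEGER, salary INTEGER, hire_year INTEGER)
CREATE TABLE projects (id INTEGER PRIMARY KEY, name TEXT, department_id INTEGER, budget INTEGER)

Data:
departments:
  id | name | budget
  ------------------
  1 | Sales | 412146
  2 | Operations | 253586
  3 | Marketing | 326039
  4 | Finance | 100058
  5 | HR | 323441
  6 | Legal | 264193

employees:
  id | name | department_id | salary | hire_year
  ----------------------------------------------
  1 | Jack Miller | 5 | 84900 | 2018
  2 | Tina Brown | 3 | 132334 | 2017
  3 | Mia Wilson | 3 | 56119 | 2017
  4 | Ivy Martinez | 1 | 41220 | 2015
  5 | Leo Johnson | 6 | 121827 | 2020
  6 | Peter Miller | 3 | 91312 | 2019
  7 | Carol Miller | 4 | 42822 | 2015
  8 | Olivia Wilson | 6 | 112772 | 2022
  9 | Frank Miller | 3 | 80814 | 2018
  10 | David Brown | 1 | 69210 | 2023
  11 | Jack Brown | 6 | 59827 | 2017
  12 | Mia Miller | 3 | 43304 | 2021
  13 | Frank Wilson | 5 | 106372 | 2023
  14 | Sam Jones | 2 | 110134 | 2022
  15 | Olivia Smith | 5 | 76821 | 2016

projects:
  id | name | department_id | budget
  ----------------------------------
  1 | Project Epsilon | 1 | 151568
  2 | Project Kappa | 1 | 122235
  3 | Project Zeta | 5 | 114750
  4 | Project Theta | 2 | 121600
SELECT c.name, p.name AS department, c.hire_year, c.salary FROM employees c JOIN departments p ON c.department_id = p.id

Execution result:
name | department | hire_year | salary
Jack Miller | HR | 2018 | 84900
Tina Brown | Marketing | 2017 | 132334
Mia Wilson | Marketing | 2017 | 56119
Ivy Martinez | Sales | 2015 | 41220
Leo Johnson | Legal | 2020 | 121827
Peter Miller | Marketing | 2019 | 91312
Carol Miller | Finance | 2015 | 42822
Olivia Wilson | Legal | 2022 | 112772
Frank Miller | Marketing | 2018 | 80814
David Brown | Sales | 2023 | 69210
Jack Brown | Legal | 2017 | 59827
Mia Miller | Marketing | 2021 | 43304
Frank Wilson | HR | 2023 | 106372
Sam Jones | Operations | 2022 | 110134
Olivia Smith | HR | 2016 | 76821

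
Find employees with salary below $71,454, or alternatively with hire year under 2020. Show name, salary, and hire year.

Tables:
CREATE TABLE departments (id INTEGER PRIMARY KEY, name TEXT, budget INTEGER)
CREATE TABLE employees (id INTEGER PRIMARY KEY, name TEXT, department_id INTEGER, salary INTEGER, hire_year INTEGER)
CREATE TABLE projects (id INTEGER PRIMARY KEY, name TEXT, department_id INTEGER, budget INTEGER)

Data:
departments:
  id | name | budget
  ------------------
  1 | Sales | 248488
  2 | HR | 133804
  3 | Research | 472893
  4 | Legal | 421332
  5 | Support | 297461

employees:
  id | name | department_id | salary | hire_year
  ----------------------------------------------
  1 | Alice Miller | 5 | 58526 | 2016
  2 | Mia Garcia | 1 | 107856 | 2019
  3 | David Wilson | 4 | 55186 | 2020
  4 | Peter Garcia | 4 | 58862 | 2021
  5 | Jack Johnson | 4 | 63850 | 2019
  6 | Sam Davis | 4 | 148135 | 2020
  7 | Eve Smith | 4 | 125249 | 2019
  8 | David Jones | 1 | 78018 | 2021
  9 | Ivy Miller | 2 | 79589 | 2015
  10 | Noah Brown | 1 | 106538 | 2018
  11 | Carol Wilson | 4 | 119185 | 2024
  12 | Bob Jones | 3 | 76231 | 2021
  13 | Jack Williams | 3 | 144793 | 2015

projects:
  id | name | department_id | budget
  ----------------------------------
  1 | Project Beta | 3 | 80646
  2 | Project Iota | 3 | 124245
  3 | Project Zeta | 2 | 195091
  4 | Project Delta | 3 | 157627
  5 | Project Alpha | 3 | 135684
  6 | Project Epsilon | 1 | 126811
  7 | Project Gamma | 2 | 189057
SELECT name, salary, hire_year FROM employees WHERE salary < 71454 OR hire_year < 2020

Execution result:
name | salary | hire_year
Alice Miller | 58526 | 2016
Mia Garcia | 107856 | 2019
David Wilson | 55186 | 2020
Peter Garcia | 58862 | 2021
Jack Johnson | 63850 | 2019
Eve Smith | 125249 | 2019
Ivy Miller | 79589 | 2015
Noah Brown | 106538 | 2018
Jack Williams | 144793 | 2015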